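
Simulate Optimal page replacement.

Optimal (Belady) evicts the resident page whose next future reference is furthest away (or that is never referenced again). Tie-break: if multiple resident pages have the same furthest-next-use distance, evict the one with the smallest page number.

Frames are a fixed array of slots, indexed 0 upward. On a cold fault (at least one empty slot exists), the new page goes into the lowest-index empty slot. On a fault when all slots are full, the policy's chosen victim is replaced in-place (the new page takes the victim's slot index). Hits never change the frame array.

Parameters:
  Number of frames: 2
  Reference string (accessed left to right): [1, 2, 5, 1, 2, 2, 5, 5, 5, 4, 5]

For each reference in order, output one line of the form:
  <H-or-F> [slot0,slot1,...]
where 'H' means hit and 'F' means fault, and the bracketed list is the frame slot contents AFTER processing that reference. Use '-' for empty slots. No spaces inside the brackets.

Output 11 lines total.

F [1,-]
F [1,2]
F [1,5]
H [1,5]
F [2,5]
H [2,5]
H [2,5]
H [2,5]
H [2,5]
F [4,5]
H [4,5]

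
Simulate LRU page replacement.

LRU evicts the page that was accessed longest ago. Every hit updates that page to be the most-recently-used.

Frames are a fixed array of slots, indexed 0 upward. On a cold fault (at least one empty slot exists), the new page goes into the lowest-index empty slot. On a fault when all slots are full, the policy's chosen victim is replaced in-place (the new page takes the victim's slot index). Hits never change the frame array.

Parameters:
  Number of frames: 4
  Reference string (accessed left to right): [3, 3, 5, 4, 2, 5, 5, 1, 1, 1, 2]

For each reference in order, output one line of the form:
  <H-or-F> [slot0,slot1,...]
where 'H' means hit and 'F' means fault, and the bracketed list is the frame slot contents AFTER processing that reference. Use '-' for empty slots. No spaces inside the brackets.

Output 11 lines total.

F [3,-,-,-]
H [3,-,-,-]
F [3,5,-,-]
F [3,5,4,-]
F [3,5,4,2]
H [3,5,4,2]
H [3,5,4,2]
F [1,5,4,2]
H [1,5,4,2]
H [1,5,4,2]
H [1,5,4,2]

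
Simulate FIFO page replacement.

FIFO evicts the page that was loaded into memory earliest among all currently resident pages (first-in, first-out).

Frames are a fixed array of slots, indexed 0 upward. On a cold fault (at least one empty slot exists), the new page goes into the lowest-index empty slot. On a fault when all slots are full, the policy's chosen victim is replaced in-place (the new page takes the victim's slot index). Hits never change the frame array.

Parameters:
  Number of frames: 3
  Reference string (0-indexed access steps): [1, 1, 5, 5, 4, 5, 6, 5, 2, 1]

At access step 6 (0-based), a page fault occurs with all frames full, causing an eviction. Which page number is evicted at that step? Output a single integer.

Step 0: ref 1 -> FAULT, frames=[1,-,-]
Step 1: ref 1 -> HIT, frames=[1,-,-]
Step 2: ref 5 -> FAULT, frames=[1,5,-]
Step 3: ref 5 -> HIT, frames=[1,5,-]
Step 4: ref 4 -> FAULT, frames=[1,5,4]
Step 5: ref 5 -> HIT, frames=[1,5,4]
Step 6: ref 6 -> FAULT, evict 1, frames=[6,5,4]
At step 6: evicted page 1

Answer: 1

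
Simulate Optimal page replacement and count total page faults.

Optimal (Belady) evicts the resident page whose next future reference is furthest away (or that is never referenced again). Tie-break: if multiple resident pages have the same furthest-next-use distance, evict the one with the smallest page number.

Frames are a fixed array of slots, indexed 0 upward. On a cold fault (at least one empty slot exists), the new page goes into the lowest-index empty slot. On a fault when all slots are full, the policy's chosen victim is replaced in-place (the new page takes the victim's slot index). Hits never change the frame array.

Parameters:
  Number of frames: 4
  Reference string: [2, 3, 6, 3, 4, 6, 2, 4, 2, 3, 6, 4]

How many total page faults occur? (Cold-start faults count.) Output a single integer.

Answer: 4

Derivation:
Step 0: ref 2 → FAULT, frames=[2,-,-,-]
Step 1: ref 3 → FAULT, frames=[2,3,-,-]
Step 2: ref 6 → FAULT, frames=[2,3,6,-]
Step 3: ref 3 → HIT, frames=[2,3,6,-]
Step 4: ref 4 → FAULT, frames=[2,3,6,4]
Step 5: ref 6 → HIT, frames=[2,3,6,4]
Step 6: ref 2 → HIT, frames=[2,3,6,4]
Step 7: ref 4 → HIT, frames=[2,3,6,4]
Step 8: ref 2 → HIT, frames=[2,3,6,4]
Step 9: ref 3 → HIT, frames=[2,3,6,4]
Step 10: ref 6 → HIT, frames=[2,3,6,4]
Step 11: ref 4 → HIT, frames=[2,3,6,4]
Total faults: 4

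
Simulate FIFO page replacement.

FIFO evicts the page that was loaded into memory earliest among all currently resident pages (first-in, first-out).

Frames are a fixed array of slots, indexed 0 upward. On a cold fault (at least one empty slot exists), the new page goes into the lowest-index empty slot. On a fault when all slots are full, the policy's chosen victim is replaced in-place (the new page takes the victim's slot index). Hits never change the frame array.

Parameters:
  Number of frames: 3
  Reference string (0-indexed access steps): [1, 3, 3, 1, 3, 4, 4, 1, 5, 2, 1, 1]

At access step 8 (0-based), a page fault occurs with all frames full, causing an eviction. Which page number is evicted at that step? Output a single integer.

Step 0: ref 1 -> FAULT, frames=[1,-,-]
Step 1: ref 3 -> FAULT, frames=[1,3,-]
Step 2: ref 3 -> HIT, frames=[1,3,-]
Step 3: ref 1 -> HIT, frames=[1,3,-]
Step 4: ref 3 -> HIT, frames=[1,3,-]
Step 5: ref 4 -> FAULT, frames=[1,3,4]
Step 6: ref 4 -> HIT, frames=[1,3,4]
Step 7: ref 1 -> HIT, frames=[1,3,4]
Step 8: ref 5 -> FAULT, evict 1, frames=[5,3,4]
At step 8: evicted page 1

Answer: 1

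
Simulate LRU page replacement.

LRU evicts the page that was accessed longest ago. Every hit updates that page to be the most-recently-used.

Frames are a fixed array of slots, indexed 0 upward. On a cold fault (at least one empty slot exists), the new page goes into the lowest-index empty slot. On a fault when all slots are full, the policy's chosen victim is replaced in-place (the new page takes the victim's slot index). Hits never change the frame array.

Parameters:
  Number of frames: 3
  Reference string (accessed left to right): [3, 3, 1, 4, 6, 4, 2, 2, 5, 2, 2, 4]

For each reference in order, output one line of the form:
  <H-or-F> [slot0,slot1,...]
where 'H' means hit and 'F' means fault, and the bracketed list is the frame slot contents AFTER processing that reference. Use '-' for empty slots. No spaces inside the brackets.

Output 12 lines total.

F [3,-,-]
H [3,-,-]
F [3,1,-]
F [3,1,4]
F [6,1,4]
H [6,1,4]
F [6,2,4]
H [6,2,4]
F [5,2,4]
H [5,2,4]
H [5,2,4]
H [5,2,4]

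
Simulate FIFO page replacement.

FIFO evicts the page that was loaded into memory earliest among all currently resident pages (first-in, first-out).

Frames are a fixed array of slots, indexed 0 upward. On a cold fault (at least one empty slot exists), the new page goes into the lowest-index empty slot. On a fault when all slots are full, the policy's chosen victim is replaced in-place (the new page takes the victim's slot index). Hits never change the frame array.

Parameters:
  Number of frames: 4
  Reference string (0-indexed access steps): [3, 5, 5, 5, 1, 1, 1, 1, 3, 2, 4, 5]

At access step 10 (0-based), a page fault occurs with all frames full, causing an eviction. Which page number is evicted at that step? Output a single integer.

Step 0: ref 3 -> FAULT, frames=[3,-,-,-]
Step 1: ref 5 -> FAULT, frames=[3,5,-,-]
Step 2: ref 5 -> HIT, frames=[3,5,-,-]
Step 3: ref 5 -> HIT, frames=[3,5,-,-]
Step 4: ref 1 -> FAULT, frames=[3,5,1,-]
Step 5: ref 1 -> HIT, frames=[3,5,1,-]
Step 6: ref 1 -> HIT, frames=[3,5,1,-]
Step 7: ref 1 -> HIT, frames=[3,5,1,-]
Step 8: ref 3 -> HIT, frames=[3,5,1,-]
Step 9: ref 2 -> FAULT, frames=[3,5,1,2]
Step 10: ref 4 -> FAULT, evict 3, frames=[4,5,1,2]
At step 10: evicted page 3

Answer: 3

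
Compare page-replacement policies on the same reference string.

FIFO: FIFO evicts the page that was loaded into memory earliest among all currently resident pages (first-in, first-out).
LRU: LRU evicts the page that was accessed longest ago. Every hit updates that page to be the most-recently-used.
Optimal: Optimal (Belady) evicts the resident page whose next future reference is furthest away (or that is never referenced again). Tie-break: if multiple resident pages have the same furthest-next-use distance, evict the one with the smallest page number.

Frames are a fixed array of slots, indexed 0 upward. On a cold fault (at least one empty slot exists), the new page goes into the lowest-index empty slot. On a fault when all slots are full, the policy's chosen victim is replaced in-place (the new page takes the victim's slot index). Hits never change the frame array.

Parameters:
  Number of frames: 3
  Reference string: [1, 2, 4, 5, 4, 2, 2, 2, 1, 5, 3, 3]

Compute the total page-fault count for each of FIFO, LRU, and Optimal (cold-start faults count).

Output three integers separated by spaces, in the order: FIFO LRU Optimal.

Answer: 6 7 6

Derivation:
--- FIFO ---
  step 0: ref 1 -> FAULT, frames=[1,-,-] (faults so far: 1)
  step 1: ref 2 -> FAULT, frames=[1,2,-] (faults so far: 2)
  step 2: ref 4 -> FAULT, frames=[1,2,4] (faults so far: 3)
  step 3: ref 5 -> FAULT, evict 1, frames=[5,2,4] (faults so far: 4)
  step 4: ref 4 -> HIT, frames=[5,2,4] (faults so far: 4)
  step 5: ref 2 -> HIT, frames=[5,2,4] (faults so far: 4)
  step 6: ref 2 -> HIT, frames=[5,2,4] (faults so far: 4)
  step 7: ref 2 -> HIT, frames=[5,2,4] (faults so far: 4)
  step 8: ref 1 -> FAULT, evict 2, frames=[5,1,4] (faults so far: 5)
  step 9: ref 5 -> HIT, frames=[5,1,4] (faults so far: 5)
  step 10: ref 3 -> FAULT, evict 4, frames=[5,1,3] (faults so far: 6)
  step 11: ref 3 -> HIT, frames=[5,1,3] (faults so far: 6)
  FIFO total faults: 6
--- LRU ---
  step 0: ref 1 -> FAULT, frames=[1,-,-] (faults so far: 1)
  step 1: ref 2 -> FAULT, frames=[1,2,-] (faults so far: 2)
  step 2: ref 4 -> FAULT, frames=[1,2,4] (faults so far: 3)
  step 3: ref 5 -> FAULT, evict 1, frames=[5,2,4] (faults so far: 4)
  step 4: ref 4 -> HIT, frames=[5,2,4] (faults so far: 4)
  step 5: ref 2 -> HIT, frames=[5,2,4] (faults so far: 4)
  step 6: ref 2 -> HIT, frames=[5,2,4] (faults so far: 4)
  step 7: ref 2 -> HIT, frames=[5,2,4] (faults so far: 4)
  step 8: ref 1 -> FAULT, evict 5, frames=[1,2,4] (faults so far: 5)
  step 9: ref 5 -> FAULT, evict 4, frames=[1,2,5] (faults so far: 6)
  step 10: ref 3 -> FAULT, evict 2, frames=[1,3,5] (faults so far: 7)
  step 11: ref 3 -> HIT, frames=[1,3,5] (faults so far: 7)
  LRU total faults: 7
--- Optimal ---
  step 0: ref 1 -> FAULT, frames=[1,-,-] (faults so far: 1)
  step 1: ref 2 -> FAULT, frames=[1,2,-] (faults so far: 2)
  step 2: ref 4 -> FAULT, frames=[1,2,4] (faults so far: 3)
  step 3: ref 5 -> FAULT, evict 1, frames=[5,2,4] (faults so far: 4)
  step 4: ref 4 -> HIT, frames=[5,2,4] (faults so far: 4)
  step 5: ref 2 -> HIT, frames=[5,2,4] (faults so far: 4)
  step 6: ref 2 -> HIT, frames=[5,2,4] (faults so far: 4)
  step 7: ref 2 -> HIT, frames=[5,2,4] (faults so far: 4)
  step 8: ref 1 -> FAULT, evict 2, frames=[5,1,4] (faults so far: 5)
  step 9: ref 5 -> HIT, frames=[5,1,4] (faults so far: 5)
  step 10: ref 3 -> FAULT, evict 1, frames=[5,3,4] (faults so far: 6)
  step 11: ref 3 -> HIT, frames=[5,3,4] (faults so far: 6)
  Optimal total faults: 6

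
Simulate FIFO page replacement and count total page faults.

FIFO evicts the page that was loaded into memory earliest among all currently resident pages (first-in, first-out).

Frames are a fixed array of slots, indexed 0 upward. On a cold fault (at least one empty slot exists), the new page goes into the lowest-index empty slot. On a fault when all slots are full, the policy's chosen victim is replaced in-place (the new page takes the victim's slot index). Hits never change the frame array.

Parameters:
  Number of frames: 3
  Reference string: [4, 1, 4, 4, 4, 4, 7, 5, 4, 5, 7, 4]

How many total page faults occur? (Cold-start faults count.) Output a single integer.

Answer: 5

Derivation:
Step 0: ref 4 → FAULT, frames=[4,-,-]
Step 1: ref 1 → FAULT, frames=[4,1,-]
Step 2: ref 4 → HIT, frames=[4,1,-]
Step 3: ref 4 → HIT, frames=[4,1,-]
Step 4: ref 4 → HIT, frames=[4,1,-]
Step 5: ref 4 → HIT, frames=[4,1,-]
Step 6: ref 7 → FAULT, frames=[4,1,7]
Step 7: ref 5 → FAULT (evict 4), frames=[5,1,7]
Step 8: ref 4 → FAULT (evict 1), frames=[5,4,7]
Step 9: ref 5 → HIT, frames=[5,4,7]
Step 10: ref 7 → HIT, frames=[5,4,7]
Step 11: ref 4 → HIT, frames=[5,4,7]
Total faults: 5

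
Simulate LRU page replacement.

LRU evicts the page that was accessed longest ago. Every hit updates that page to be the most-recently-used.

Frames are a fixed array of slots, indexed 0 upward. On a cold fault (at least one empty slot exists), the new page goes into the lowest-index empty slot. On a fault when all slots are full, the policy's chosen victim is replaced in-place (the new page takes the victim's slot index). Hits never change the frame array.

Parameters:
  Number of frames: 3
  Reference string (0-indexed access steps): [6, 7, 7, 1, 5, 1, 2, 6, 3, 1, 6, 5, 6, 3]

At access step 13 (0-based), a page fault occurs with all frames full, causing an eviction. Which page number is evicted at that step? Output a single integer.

Answer: 1

Derivation:
Step 0: ref 6 -> FAULT, frames=[6,-,-]
Step 1: ref 7 -> FAULT, frames=[6,7,-]
Step 2: ref 7 -> HIT, frames=[6,7,-]
Step 3: ref 1 -> FAULT, frames=[6,7,1]
Step 4: ref 5 -> FAULT, evict 6, frames=[5,7,1]
Step 5: ref 1 -> HIT, frames=[5,7,1]
Step 6: ref 2 -> FAULT, evict 7, frames=[5,2,1]
Step 7: ref 6 -> FAULT, evict 5, frames=[6,2,1]
Step 8: ref 3 -> FAULT, evict 1, frames=[6,2,3]
Step 9: ref 1 -> FAULT, evict 2, frames=[6,1,3]
Step 10: ref 6 -> HIT, frames=[6,1,3]
Step 11: ref 5 -> FAULT, evict 3, frames=[6,1,5]
Step 12: ref 6 -> HIT, frames=[6,1,5]
Step 13: ref 3 -> FAULT, evict 1, frames=[6,3,5]
At step 13: evicted page 1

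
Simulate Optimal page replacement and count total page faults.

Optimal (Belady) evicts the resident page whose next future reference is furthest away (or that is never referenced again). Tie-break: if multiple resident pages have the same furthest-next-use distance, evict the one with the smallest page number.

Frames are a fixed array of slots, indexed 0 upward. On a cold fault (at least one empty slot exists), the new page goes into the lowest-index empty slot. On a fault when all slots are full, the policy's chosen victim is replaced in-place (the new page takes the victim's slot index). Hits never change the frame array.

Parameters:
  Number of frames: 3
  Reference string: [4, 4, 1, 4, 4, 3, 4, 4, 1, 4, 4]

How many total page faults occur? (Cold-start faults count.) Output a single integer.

Step 0: ref 4 → FAULT, frames=[4,-,-]
Step 1: ref 4 → HIT, frames=[4,-,-]
Step 2: ref 1 → FAULT, frames=[4,1,-]
Step 3: ref 4 → HIT, frames=[4,1,-]
Step 4: ref 4 → HIT, frames=[4,1,-]
Step 5: ref 3 → FAULT, frames=[4,1,3]
Step 6: ref 4 → HIT, frames=[4,1,3]
Step 7: ref 4 → HIT, frames=[4,1,3]
Step 8: ref 1 → HIT, frames=[4,1,3]
Step 9: ref 4 → HIT, frames=[4,1,3]
Step 10: ref 4 → HIT, frames=[4,1,3]
Total faults: 3

Answer: 3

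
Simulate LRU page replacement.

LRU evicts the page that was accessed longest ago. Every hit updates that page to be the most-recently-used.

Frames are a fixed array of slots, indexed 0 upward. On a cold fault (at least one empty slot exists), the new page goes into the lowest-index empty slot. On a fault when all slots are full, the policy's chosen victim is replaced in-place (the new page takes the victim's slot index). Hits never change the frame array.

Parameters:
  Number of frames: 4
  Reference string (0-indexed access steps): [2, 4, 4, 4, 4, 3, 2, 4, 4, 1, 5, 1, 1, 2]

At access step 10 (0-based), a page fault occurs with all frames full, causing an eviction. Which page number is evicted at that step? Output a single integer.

Answer: 3

Derivation:
Step 0: ref 2 -> FAULT, frames=[2,-,-,-]
Step 1: ref 4 -> FAULT, frames=[2,4,-,-]
Step 2: ref 4 -> HIT, frames=[2,4,-,-]
Step 3: ref 4 -> HIT, frames=[2,4,-,-]
Step 4: ref 4 -> HIT, frames=[2,4,-,-]
Step 5: ref 3 -> FAULT, frames=[2,4,3,-]
Step 6: ref 2 -> HIT, frames=[2,4,3,-]
Step 7: ref 4 -> HIT, frames=[2,4,3,-]
Step 8: ref 4 -> HIT, frames=[2,4,3,-]
Step 9: ref 1 -> FAULT, frames=[2,4,3,1]
Step 10: ref 5 -> FAULT, evict 3, frames=[2,4,5,1]
At step 10: evicted page 3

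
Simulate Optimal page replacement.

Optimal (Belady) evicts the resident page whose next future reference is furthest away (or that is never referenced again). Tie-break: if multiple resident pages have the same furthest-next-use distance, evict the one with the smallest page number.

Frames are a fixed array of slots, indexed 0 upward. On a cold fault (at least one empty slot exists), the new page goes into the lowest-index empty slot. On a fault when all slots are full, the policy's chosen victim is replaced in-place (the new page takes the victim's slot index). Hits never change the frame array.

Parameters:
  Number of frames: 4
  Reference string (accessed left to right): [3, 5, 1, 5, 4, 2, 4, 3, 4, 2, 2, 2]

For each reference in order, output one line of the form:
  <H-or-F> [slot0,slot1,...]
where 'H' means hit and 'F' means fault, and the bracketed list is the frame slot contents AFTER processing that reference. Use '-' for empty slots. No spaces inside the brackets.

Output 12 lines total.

F [3,-,-,-]
F [3,5,-,-]
F [3,5,1,-]
H [3,5,1,-]
F [3,5,1,4]
F [3,5,2,4]
H [3,5,2,4]
H [3,5,2,4]
H [3,5,2,4]
H [3,5,2,4]
H [3,5,2,4]
H [3,5,2,4]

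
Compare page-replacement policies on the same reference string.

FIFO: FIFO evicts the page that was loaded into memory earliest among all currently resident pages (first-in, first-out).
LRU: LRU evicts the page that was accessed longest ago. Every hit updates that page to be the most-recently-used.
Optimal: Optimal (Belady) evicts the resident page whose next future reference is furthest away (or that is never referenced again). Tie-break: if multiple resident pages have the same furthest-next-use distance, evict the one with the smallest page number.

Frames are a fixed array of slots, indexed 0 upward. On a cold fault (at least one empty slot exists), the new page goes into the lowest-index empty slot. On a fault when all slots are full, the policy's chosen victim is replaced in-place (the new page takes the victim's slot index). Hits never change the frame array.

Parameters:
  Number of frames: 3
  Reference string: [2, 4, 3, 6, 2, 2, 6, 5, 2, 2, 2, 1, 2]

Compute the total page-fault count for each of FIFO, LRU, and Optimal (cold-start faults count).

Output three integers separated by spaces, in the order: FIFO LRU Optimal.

--- FIFO ---
  step 0: ref 2 -> FAULT, frames=[2,-,-] (faults so far: 1)
  step 1: ref 4 -> FAULT, frames=[2,4,-] (faults so far: 2)
  step 2: ref 3 -> FAULT, frames=[2,4,3] (faults so far: 3)
  step 3: ref 6 -> FAULT, evict 2, frames=[6,4,3] (faults so far: 4)
  step 4: ref 2 -> FAULT, evict 4, frames=[6,2,3] (faults so far: 5)
  step 5: ref 2 -> HIT, frames=[6,2,3] (faults so far: 5)
  step 6: ref 6 -> HIT, frames=[6,2,3] (faults so far: 5)
  step 7: ref 5 -> FAULT, evict 3, frames=[6,2,5] (faults so far: 6)
  step 8: ref 2 -> HIT, frames=[6,2,5] (faults so far: 6)
  step 9: ref 2 -> HIT, frames=[6,2,5] (faults so far: 6)
  step 10: ref 2 -> HIT, frames=[6,2,5] (faults so far: 6)
  step 11: ref 1 -> FAULT, evict 6, frames=[1,2,5] (faults so far: 7)
  step 12: ref 2 -> HIT, frames=[1,2,5] (faults so far: 7)
  FIFO total faults: 7
--- LRU ---
  step 0: ref 2 -> FAULT, frames=[2,-,-] (faults so far: 1)
  step 1: ref 4 -> FAULT, frames=[2,4,-] (faults so far: 2)
  step 2: ref 3 -> FAULT, frames=[2,4,3] (faults so far: 3)
  step 3: ref 6 -> FAULT, evict 2, frames=[6,4,3] (faults so far: 4)
  step 4: ref 2 -> FAULT, evict 4, frames=[6,2,3] (faults so far: 5)
  step 5: ref 2 -> HIT, frames=[6,2,3] (faults so far: 5)
  step 6: ref 6 -> HIT, frames=[6,2,3] (faults so far: 5)
  step 7: ref 5 -> FAULT, evict 3, frames=[6,2,5] (faults so far: 6)
  step 8: ref 2 -> HIT, frames=[6,2,5] (faults so far: 6)
  step 9: ref 2 -> HIT, frames=[6,2,5] (faults so far: 6)
  step 10: ref 2 -> HIT, frames=[6,2,5] (faults so far: 6)
  step 11: ref 1 -> FAULT, evict 6, frames=[1,2,5] (faults so far: 7)
  step 12: ref 2 -> HIT, frames=[1,2,5] (faults so far: 7)
  LRU total faults: 7
--- Optimal ---
  step 0: ref 2 -> FAULT, frames=[2,-,-] (faults so far: 1)
  step 1: ref 4 -> FAULT, frames=[2,4,-] (faults so far: 2)
  step 2: ref 3 -> FAULT, frames=[2,4,3] (faults so far: 3)
  step 3: ref 6 -> FAULT, evict 3, frames=[2,4,6] (faults so far: 4)
  step 4: ref 2 -> HIT, frames=[2,4,6] (faults so far: 4)
  step 5: ref 2 -> HIT, frames=[2,4,6] (faults so far: 4)
  step 6: ref 6 -> HIT, frames=[2,4,6] (faults so far: 4)
  step 7: ref 5 -> FAULT, evict 4, frames=[2,5,6] (faults so far: 5)
  step 8: ref 2 -> HIT, frames=[2,5,6] (faults so far: 5)
  step 9: ref 2 -> HIT, frames=[2,5,6] (faults so far: 5)
  step 10: ref 2 -> HIT, frames=[2,5,6] (faults so far: 5)
  step 11: ref 1 -> FAULT, evict 5, frames=[2,1,6] (faults so far: 6)
  step 12: ref 2 -> HIT, frames=[2,1,6] (faults so far: 6)
  Optimal total faults: 6

Answer: 7 7 6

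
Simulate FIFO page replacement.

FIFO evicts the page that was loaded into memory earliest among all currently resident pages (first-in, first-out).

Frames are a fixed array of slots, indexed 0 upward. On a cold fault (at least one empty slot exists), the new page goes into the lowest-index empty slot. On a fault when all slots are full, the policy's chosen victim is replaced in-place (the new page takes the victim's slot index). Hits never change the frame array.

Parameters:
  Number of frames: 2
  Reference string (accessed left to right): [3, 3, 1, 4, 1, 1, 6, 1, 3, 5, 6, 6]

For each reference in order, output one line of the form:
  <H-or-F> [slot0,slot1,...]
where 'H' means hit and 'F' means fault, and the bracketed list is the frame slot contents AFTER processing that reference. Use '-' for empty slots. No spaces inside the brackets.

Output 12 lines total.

F [3,-]
H [3,-]
F [3,1]
F [4,1]
H [4,1]
H [4,1]
F [4,6]
F [1,6]
F [1,3]
F [5,3]
F [5,6]
H [5,6]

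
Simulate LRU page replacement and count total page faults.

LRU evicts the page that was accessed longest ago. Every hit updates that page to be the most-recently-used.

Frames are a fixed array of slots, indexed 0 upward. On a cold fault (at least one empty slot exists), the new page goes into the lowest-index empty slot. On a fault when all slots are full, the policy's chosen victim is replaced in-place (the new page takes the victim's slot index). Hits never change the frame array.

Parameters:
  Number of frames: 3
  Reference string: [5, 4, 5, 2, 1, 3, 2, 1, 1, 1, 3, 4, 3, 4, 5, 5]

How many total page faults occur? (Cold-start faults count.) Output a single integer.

Answer: 7

Derivation:
Step 0: ref 5 → FAULT, frames=[5,-,-]
Step 1: ref 4 → FAULT, frames=[5,4,-]
Step 2: ref 5 → HIT, frames=[5,4,-]
Step 3: ref 2 → FAULT, frames=[5,4,2]
Step 4: ref 1 → FAULT (evict 4), frames=[5,1,2]
Step 5: ref 3 → FAULT (evict 5), frames=[3,1,2]
Step 6: ref 2 → HIT, frames=[3,1,2]
Step 7: ref 1 → HIT, frames=[3,1,2]
Step 8: ref 1 → HIT, frames=[3,1,2]
Step 9: ref 1 → HIT, frames=[3,1,2]
Step 10: ref 3 → HIT, frames=[3,1,2]
Step 11: ref 4 → FAULT (evict 2), frames=[3,1,4]
Step 12: ref 3 → HIT, frames=[3,1,4]
Step 13: ref 4 → HIT, frames=[3,1,4]
Step 14: ref 5 → FAULT (evict 1), frames=[3,5,4]
Step 15: ref 5 → HIT, frames=[3,5,4]
Total faults: 7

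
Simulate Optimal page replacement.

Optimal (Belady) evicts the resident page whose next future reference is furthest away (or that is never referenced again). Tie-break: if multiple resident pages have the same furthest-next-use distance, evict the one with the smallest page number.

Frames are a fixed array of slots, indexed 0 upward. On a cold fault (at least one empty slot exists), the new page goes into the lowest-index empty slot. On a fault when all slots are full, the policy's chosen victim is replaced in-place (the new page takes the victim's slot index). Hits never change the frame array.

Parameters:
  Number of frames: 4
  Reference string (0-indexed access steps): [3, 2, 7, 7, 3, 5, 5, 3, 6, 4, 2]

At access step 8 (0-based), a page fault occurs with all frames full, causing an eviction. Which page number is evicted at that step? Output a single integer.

Step 0: ref 3 -> FAULT, frames=[3,-,-,-]
Step 1: ref 2 -> FAULT, frames=[3,2,-,-]
Step 2: ref 7 -> FAULT, frames=[3,2,7,-]
Step 3: ref 7 -> HIT, frames=[3,2,7,-]
Step 4: ref 3 -> HIT, frames=[3,2,7,-]
Step 5: ref 5 -> FAULT, frames=[3,2,7,5]
Step 6: ref 5 -> HIT, frames=[3,2,7,5]
Step 7: ref 3 -> HIT, frames=[3,2,7,5]
Step 8: ref 6 -> FAULT, evict 3, frames=[6,2,7,5]
At step 8: evicted page 3

Answer: 3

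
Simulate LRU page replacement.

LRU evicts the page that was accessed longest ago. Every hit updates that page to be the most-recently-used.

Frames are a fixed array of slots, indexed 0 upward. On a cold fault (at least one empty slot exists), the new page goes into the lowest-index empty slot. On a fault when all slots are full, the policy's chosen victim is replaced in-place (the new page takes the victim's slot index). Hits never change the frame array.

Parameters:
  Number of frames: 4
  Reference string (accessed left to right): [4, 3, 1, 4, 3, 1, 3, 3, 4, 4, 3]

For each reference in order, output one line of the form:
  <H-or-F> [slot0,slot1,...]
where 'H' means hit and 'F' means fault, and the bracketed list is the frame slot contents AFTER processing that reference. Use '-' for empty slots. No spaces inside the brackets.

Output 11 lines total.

F [4,-,-,-]
F [4,3,-,-]
F [4,3,1,-]
H [4,3,1,-]
H [4,3,1,-]
H [4,3,1,-]
H [4,3,1,-]
H [4,3,1,-]
H [4,3,1,-]
H [4,3,1,-]
H [4,3,1,-]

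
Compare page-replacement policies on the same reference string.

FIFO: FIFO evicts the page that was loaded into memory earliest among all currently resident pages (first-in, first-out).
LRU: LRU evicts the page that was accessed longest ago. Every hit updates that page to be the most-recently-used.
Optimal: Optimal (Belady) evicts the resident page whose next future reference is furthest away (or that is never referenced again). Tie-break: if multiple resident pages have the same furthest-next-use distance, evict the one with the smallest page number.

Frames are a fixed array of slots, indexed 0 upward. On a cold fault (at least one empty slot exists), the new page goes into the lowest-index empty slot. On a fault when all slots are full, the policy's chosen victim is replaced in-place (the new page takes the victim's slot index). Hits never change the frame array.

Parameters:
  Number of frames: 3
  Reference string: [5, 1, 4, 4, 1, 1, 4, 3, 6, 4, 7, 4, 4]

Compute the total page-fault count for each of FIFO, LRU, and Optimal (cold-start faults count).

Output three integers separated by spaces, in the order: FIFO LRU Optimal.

--- FIFO ---
  step 0: ref 5 -> FAULT, frames=[5,-,-] (faults so far: 1)
  step 1: ref 1 -> FAULT, frames=[5,1,-] (faults so far: 2)
  step 2: ref 4 -> FAULT, frames=[5,1,4] (faults so far: 3)
  step 3: ref 4 -> HIT, frames=[5,1,4] (faults so far: 3)
  step 4: ref 1 -> HIT, frames=[5,1,4] (faults so far: 3)
  step 5: ref 1 -> HIT, frames=[5,1,4] (faults so far: 3)
  step 6: ref 4 -> HIT, frames=[5,1,4] (faults so far: 3)
  step 7: ref 3 -> FAULT, evict 5, frames=[3,1,4] (faults so far: 4)
  step 8: ref 6 -> FAULT, evict 1, frames=[3,6,4] (faults so far: 5)
  step 9: ref 4 -> HIT, frames=[3,6,4] (faults so far: 5)
  step 10: ref 7 -> FAULT, evict 4, frames=[3,6,7] (faults so far: 6)
  step 11: ref 4 -> FAULT, evict 3, frames=[4,6,7] (faults so far: 7)
  step 12: ref 4 -> HIT, frames=[4,6,7] (faults so far: 7)
  FIFO total faults: 7
--- LRU ---
  step 0: ref 5 -> FAULT, frames=[5,-,-] (faults so far: 1)
  step 1: ref 1 -> FAULT, frames=[5,1,-] (faults so far: 2)
  step 2: ref 4 -> FAULT, frames=[5,1,4] (faults so far: 3)
  step 3: ref 4 -> HIT, frames=[5,1,4] (faults so far: 3)
  step 4: ref 1 -> HIT, frames=[5,1,4] (faults so far: 3)
  step 5: ref 1 -> HIT, frames=[5,1,4] (faults so far: 3)
  step 6: ref 4 -> HIT, frames=[5,1,4] (faults so far: 3)
  step 7: ref 3 -> FAULT, evict 5, frames=[3,1,4] (faults so far: 4)
  step 8: ref 6 -> FAULT, evict 1, frames=[3,6,4] (faults so far: 5)
  step 9: ref 4 -> HIT, frames=[3,6,4] (faults so far: 5)
  step 10: ref 7 -> FAULT, evict 3, frames=[7,6,4] (faults so far: 6)
  step 11: ref 4 -> HIT, frames=[7,6,4] (faults so far: 6)
  step 12: ref 4 -> HIT, frames=[7,6,4] (faults so far: 6)
  LRU total faults: 6
--- Optimal ---
  step 0: ref 5 -> FAULT, frames=[5,-,-] (faults so far: 1)
  step 1: ref 1 -> FAULT, frames=[5,1,-] (faults so far: 2)
  step 2: ref 4 -> FAULT, frames=[5,1,4] (faults so far: 3)
  step 3: ref 4 -> HIT, frames=[5,1,4] (faults so far: 3)
  step 4: ref 1 -> HIT, frames=[5,1,4] (faults so far: 3)
  step 5: ref 1 -> HIT, frames=[5,1,4] (faults so far: 3)
  step 6: ref 4 -> HIT, frames=[5,1,4] (faults so far: 3)
  step 7: ref 3 -> FAULT, evict 1, frames=[5,3,4] (faults so far: 4)
  step 8: ref 6 -> FAULT, evict 3, frames=[5,6,4] (faults so far: 5)
  step 9: ref 4 -> HIT, frames=[5,6,4] (faults so far: 5)
  step 10: ref 7 -> FAULT, evict 5, frames=[7,6,4] (faults so far: 6)
  step 11: ref 4 -> HIT, frames=[7,6,4] (faults so far: 6)
  step 12: ref 4 -> HIT, frames=[7,6,4] (faults so far: 6)
  Optimal total faults: 6

Answer: 7 6 6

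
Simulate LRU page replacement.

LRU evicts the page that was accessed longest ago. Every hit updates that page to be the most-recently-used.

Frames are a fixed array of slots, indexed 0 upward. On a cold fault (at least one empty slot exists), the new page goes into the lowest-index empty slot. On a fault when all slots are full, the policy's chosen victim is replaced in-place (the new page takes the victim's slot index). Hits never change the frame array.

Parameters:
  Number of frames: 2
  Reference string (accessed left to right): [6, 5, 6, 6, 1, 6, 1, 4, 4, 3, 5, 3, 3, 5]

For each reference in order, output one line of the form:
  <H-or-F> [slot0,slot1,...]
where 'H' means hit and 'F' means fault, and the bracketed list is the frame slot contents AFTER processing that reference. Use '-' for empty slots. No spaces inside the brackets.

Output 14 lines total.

F [6,-]
F [6,5]
H [6,5]
H [6,5]
F [6,1]
H [6,1]
H [6,1]
F [4,1]
H [4,1]
F [4,3]
F [5,3]
H [5,3]
H [5,3]
H [5,3]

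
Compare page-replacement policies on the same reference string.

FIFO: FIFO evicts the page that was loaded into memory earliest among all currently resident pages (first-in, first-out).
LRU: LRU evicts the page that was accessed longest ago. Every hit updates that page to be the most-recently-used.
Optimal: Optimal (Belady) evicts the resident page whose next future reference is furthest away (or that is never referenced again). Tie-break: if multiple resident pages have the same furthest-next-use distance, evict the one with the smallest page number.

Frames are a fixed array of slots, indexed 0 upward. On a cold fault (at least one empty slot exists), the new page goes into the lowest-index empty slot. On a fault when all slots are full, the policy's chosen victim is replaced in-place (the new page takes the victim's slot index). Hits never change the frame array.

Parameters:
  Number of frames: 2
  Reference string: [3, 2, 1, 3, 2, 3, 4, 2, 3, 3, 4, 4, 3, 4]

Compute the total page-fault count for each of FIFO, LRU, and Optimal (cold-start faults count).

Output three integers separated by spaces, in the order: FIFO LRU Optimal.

--- FIFO ---
  step 0: ref 3 -> FAULT, frames=[3,-] (faults so far: 1)
  step 1: ref 2 -> FAULT, frames=[3,2] (faults so far: 2)
  step 2: ref 1 -> FAULT, evict 3, frames=[1,2] (faults so far: 3)
  step 3: ref 3 -> FAULT, evict 2, frames=[1,3] (faults so far: 4)
  step 4: ref 2 -> FAULT, evict 1, frames=[2,3] (faults so far: 5)
  step 5: ref 3 -> HIT, frames=[2,3] (faults so far: 5)
  step 6: ref 4 -> FAULT, evict 3, frames=[2,4] (faults so far: 6)
  step 7: ref 2 -> HIT, frames=[2,4] (faults so far: 6)
  step 8: ref 3 -> FAULT, evict 2, frames=[3,4] (faults so far: 7)
  step 9: ref 3 -> HIT, frames=[3,4] (faults so far: 7)
  step 10: ref 4 -> HIT, frames=[3,4] (faults so far: 7)
  step 11: ref 4 -> HIT, frames=[3,4] (faults so far: 7)
  step 12: ref 3 -> HIT, frames=[3,4] (faults so far: 7)
  step 13: ref 4 -> HIT, frames=[3,4] (faults so far: 7)
  FIFO total faults: 7
--- LRU ---
  step 0: ref 3 -> FAULT, frames=[3,-] (faults so far: 1)
  step 1: ref 2 -> FAULT, frames=[3,2] (faults so far: 2)
  step 2: ref 1 -> FAULT, evict 3, frames=[1,2] (faults so far: 3)
  step 3: ref 3 -> FAULT, evict 2, frames=[1,3] (faults so far: 4)
  step 4: ref 2 -> FAULT, evict 1, frames=[2,3] (faults so far: 5)
  step 5: ref 3 -> HIT, frames=[2,3] (faults so far: 5)
  step 6: ref 4 -> FAULT, evict 2, frames=[4,3] (faults so far: 6)
  step 7: ref 2 -> FAULT, evict 3, frames=[4,2] (faults so far: 7)
  step 8: ref 3 -> FAULT, evict 4, frames=[3,2] (faults so far: 8)
  step 9: ref 3 -> HIT, frames=[3,2] (faults so far: 8)
  step 10: ref 4 -> FAULT, evict 2, frames=[3,4] (faults so far: 9)
  step 11: ref 4 -> HIT, frames=[3,4] (faults so far: 9)
  step 12: ref 3 -> HIT, frames=[3,4] (faults so far: 9)
  step 13: ref 4 -> HIT, frames=[3,4] (faults so far: 9)
  LRU total faults: 9
--- Optimal ---
  step 0: ref 3 -> FAULT, frames=[3,-] (faults so far: 1)
  step 1: ref 2 -> FAULT, frames=[3,2] (faults so far: 2)
  step 2: ref 1 -> FAULT, evict 2, frames=[3,1] (faults so far: 3)
  step 3: ref 3 -> HIT, frames=[3,1] (faults so far: 3)
  step 4: ref 2 -> FAULT, evict 1, frames=[3,2] (faults so far: 4)
  step 5: ref 3 -> HIT, frames=[3,2] (faults so far: 4)
  step 6: ref 4 -> FAULT, evict 3, frames=[4,2] (faults so far: 5)
  step 7: ref 2 -> HIT, frames=[4,2] (faults so far: 5)
  step 8: ref 3 -> FAULT, evict 2, frames=[4,3] (faults so far: 6)
  step 9: ref 3 -> HIT, frames=[4,3] (faults so far: 6)
  step 10: ref 4 -> HIT, frames=[4,3] (faults so far: 6)
  step 11: ref 4 -> HIT, frames=[4,3] (faults so far: 6)
  step 12: ref 3 -> HIT, frames=[4,3] (faults so far: 6)
  step 13: ref 4 -> HIT, frames=[4,3] (faults so far: 6)
  Optimal total faults: 6

Answer: 7 9 6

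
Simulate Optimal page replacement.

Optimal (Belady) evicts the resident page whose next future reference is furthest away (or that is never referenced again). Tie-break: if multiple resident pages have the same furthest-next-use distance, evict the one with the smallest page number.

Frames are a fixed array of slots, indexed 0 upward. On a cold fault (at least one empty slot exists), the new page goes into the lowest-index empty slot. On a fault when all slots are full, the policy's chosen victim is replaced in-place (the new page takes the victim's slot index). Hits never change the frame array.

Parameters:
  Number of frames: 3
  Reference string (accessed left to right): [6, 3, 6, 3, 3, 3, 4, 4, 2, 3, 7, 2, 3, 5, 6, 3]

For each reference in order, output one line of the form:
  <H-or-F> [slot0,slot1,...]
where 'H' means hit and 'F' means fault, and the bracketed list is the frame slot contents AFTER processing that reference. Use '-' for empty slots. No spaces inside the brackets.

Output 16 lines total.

F [6,-,-]
F [6,3,-]
H [6,3,-]
H [6,3,-]
H [6,3,-]
H [6,3,-]
F [6,3,4]
H [6,3,4]
F [6,3,2]
H [6,3,2]
F [7,3,2]
H [7,3,2]
H [7,3,2]
F [7,3,5]
F [7,3,6]
H [7,3,6]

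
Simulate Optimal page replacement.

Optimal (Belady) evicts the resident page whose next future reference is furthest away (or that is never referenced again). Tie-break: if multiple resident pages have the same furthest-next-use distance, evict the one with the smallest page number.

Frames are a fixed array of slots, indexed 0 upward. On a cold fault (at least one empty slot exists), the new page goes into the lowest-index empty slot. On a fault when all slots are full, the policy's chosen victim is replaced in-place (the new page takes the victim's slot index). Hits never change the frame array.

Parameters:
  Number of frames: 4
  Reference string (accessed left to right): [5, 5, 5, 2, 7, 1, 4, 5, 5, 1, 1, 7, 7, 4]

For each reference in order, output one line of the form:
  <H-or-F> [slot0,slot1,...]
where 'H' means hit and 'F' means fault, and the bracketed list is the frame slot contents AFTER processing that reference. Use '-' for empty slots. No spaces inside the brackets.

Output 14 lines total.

F [5,-,-,-]
H [5,-,-,-]
H [5,-,-,-]
F [5,2,-,-]
F [5,2,7,-]
F [5,2,7,1]
F [5,4,7,1]
H [5,4,7,1]
H [5,4,7,1]
H [5,4,7,1]
H [5,4,7,1]
H [5,4,7,1]
H [5,4,7,1]
H [5,4,7,1]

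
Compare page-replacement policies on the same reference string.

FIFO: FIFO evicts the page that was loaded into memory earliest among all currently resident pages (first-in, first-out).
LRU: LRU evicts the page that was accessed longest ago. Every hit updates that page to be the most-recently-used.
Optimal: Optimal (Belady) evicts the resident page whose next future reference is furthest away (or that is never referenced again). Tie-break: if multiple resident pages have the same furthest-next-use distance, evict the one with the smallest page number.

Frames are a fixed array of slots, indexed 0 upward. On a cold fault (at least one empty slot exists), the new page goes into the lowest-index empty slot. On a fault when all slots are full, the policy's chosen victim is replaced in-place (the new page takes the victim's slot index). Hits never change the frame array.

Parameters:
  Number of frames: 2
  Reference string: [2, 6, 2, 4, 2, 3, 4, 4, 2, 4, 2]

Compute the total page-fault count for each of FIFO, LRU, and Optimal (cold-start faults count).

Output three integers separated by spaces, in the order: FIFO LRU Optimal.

--- FIFO ---
  step 0: ref 2 -> FAULT, frames=[2,-] (faults so far: 1)
  step 1: ref 6 -> FAULT, frames=[2,6] (faults so far: 2)
  step 2: ref 2 -> HIT, frames=[2,6] (faults so far: 2)
  step 3: ref 4 -> FAULT, evict 2, frames=[4,6] (faults so far: 3)
  step 4: ref 2 -> FAULT, evict 6, frames=[4,2] (faults so far: 4)
  step 5: ref 3 -> FAULT, evict 4, frames=[3,2] (faults so far: 5)
  step 6: ref 4 -> FAULT, evict 2, frames=[3,4] (faults so far: 6)
  step 7: ref 4 -> HIT, frames=[3,4] (faults so far: 6)
  step 8: ref 2 -> FAULT, evict 3, frames=[2,4] (faults so far: 7)
  step 9: ref 4 -> HIT, frames=[2,4] (faults so far: 7)
  step 10: ref 2 -> HIT, frames=[2,4] (faults so far: 7)
  FIFO total faults: 7
--- LRU ---
  step 0: ref 2 -> FAULT, frames=[2,-] (faults so far: 1)
  step 1: ref 6 -> FAULT, frames=[2,6] (faults so far: 2)
  step 2: ref 2 -> HIT, frames=[2,6] (faults so far: 2)
  step 3: ref 4 -> FAULT, evict 6, frames=[2,4] (faults so far: 3)
  step 4: ref 2 -> HIT, frames=[2,4] (faults so far: 3)
  step 5: ref 3 -> FAULT, evict 4, frames=[2,3] (faults so far: 4)
  step 6: ref 4 -> FAULT, evict 2, frames=[4,3] (faults so far: 5)
  step 7: ref 4 -> HIT, frames=[4,3] (faults so far: 5)
  step 8: ref 2 -> FAULT, evict 3, frames=[4,2] (faults so far: 6)
  step 9: ref 4 -> HIT, frames=[4,2] (faults so far: 6)
  step 10: ref 2 -> HIT, frames=[4,2] (faults so far: 6)
  LRU total faults: 6
--- Optimal ---
  step 0: ref 2 -> FAULT, frames=[2,-] (faults so far: 1)
  step 1: ref 6 -> FAULT, frames=[2,6] (faults so far: 2)
  step 2: ref 2 -> HIT, frames=[2,6] (faults so far: 2)
  step 3: ref 4 -> FAULT, evict 6, frames=[2,4] (faults so far: 3)
  step 4: ref 2 -> HIT, frames=[2,4] (faults so far: 3)
  step 5: ref 3 -> FAULT, evict 2, frames=[3,4] (faults so far: 4)
  step 6: ref 4 -> HIT, frames=[3,4] (faults so far: 4)
  step 7: ref 4 -> HIT, frames=[3,4] (faults so far: 4)
  step 8: ref 2 -> FAULT, evict 3, frames=[2,4] (faults so far: 5)
  step 9: ref 4 -> HIT, frames=[2,4] (faults so far: 5)
  step 10: ref 2 -> HIT, frames=[2,4] (faults so far: 5)
  Optimal total faults: 5

Answer: 7 6 5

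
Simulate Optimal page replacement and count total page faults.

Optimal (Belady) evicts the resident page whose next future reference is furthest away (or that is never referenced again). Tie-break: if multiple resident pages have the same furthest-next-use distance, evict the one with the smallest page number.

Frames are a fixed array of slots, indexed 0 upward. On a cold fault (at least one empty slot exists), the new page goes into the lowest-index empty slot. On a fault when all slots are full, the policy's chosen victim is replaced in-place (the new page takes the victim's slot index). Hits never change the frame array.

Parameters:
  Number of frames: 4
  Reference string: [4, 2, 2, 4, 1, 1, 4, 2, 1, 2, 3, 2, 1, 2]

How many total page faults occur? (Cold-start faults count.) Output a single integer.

Step 0: ref 4 → FAULT, frames=[4,-,-,-]
Step 1: ref 2 → FAULT, frames=[4,2,-,-]
Step 2: ref 2 → HIT, frames=[4,2,-,-]
Step 3: ref 4 → HIT, frames=[4,2,-,-]
Step 4: ref 1 → FAULT, frames=[4,2,1,-]
Step 5: ref 1 → HIT, frames=[4,2,1,-]
Step 6: ref 4 → HIT, frames=[4,2,1,-]
Step 7: ref 2 → HIT, frames=[4,2,1,-]
Step 8: ref 1 → HIT, frames=[4,2,1,-]
Step 9: ref 2 → HIT, frames=[4,2,1,-]
Step 10: ref 3 → FAULT, frames=[4,2,1,3]
Step 11: ref 2 → HIT, frames=[4,2,1,3]
Step 12: ref 1 → HIT, frames=[4,2,1,3]
Step 13: ref 2 → HIT, frames=[4,2,1,3]
Total faults: 4

Answer: 4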